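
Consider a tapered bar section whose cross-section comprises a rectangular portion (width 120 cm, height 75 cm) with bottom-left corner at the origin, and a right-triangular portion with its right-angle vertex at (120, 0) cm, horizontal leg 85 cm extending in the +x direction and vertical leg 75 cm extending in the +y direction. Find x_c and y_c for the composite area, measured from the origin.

rectangular portion: A = 120 × 75 = 9000.00, centroid at (60.00, 37.50).
triangular portion: A = ½·85·75 = 3187.50, centroid at (148.33, 25.00).
ΣA = 12187.50 cm²
ΣAx_c = (9000.00)(60.00) + (3187.50)(148.33) = 1012812.50 cm³
ΣAy_c = (9000.00)(37.50) + (3187.50)(25.00) = 417187.50 cm³
x_c = 1012812.50 / 12187.50 = 83.10 cm
y_c = 417187.50 / 12187.50 = 34.23 cm

x_c = 83.10 cm, y_c = 34.23 cm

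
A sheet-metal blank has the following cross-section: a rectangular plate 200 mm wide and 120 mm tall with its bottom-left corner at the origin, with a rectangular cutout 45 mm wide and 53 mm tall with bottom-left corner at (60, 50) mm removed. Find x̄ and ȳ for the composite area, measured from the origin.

plate: A = 200 × 120 = 24000.00, centroid at (100.00, 60.00).
hole: A = −(45 × 53) = -2385.00, centroid at (82.50, 76.50).
ΣA = 21615.00 mm²
ΣAx̄ = (24000.00)(100.00) + (-2385.00)(82.50) = 2203237.50 mm³
ΣAȳ = (24000.00)(60.00) + (-2385.00)(76.50) = 1257547.50 mm³
x̄ = 2203237.50 / 21615.00 = 101.93 mm
ȳ = 1257547.50 / 21615.00 = 58.18 mm

x̄ = 101.93 mm, ȳ = 58.18 mm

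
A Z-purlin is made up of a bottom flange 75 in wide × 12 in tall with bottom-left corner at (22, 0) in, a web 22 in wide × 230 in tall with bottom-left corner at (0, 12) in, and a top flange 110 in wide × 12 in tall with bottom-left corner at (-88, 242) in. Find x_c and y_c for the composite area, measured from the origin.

Part | A | x̄ᵢ | ȳᵢ | A·x̄ᵢ | A·ȳᵢ
bottom flange | 900.00 | 59.50 | 6.00 | 53550.00 | 5400.00
web | 5060.00 | 11.00 | 127.00 | 55660.00 | 642620.00
top flange | 1320.00 | -33.00 | 248.00 | -43560.00 | 327360.00
Σ | 7280.00 |  |  | 65650.00 | 975380.00
x_c = 65650.00 / 7280.00 = 9.02 in
y_c = 975380.00 / 7280.00 = 133.98 in

x_c = 9.02 in, y_c = 133.98 in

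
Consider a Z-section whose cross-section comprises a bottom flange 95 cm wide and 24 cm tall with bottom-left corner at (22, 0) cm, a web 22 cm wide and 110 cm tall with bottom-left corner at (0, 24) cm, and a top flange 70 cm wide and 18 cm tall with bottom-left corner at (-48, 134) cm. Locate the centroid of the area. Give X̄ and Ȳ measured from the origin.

Part | A | x̄ᵢ | ȳᵢ | A·x̄ᵢ | A·ȳᵢ
bottom flange | 2280.00 | 69.50 | 12.00 | 158460.00 | 27360.00
web | 2420.00 | 11.00 | 79.00 | 26620.00 | 191180.00
top flange | 1260.00 | -13.00 | 143.00 | -16380.00 | 180180.00
Σ | 5960.00 |  |  | 168700.00 | 398720.00
X̄ = 168700.00 / 5960.00 = 28.31 cm
Ȳ = 398720.00 / 5960.00 = 66.90 cm

X̄ = 28.31 cm, Ȳ = 66.90 cm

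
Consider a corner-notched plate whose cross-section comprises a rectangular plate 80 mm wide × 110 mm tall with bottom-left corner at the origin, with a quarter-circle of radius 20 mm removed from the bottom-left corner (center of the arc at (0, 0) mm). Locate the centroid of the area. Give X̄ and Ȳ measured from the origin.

plate: A = 80 × 110 = 8800.00, centroid at (40.00, 55.00).
removed quarter-circle: A = −¼π·20² = -314.16, centroid at (8.49, 8.49).
ΣA = 8485.84 mm², ΣAX̄ = 349333.33 mm³, ΣAȲ = 481333.33 mm³.
X̄ = 349333.33/8485.84 = 41.17 mm; Ȳ = 481333.33/8485.84 = 56.72 mm.

X̄ = 41.17 mm, Ȳ = 56.72 mm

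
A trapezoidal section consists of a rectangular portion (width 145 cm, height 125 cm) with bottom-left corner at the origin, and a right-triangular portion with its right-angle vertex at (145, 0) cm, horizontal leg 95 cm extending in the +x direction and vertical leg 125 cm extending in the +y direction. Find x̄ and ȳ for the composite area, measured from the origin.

rectangular portion: A = 145 × 125 = 18125.00, centroid at (72.50, 62.50).
triangular portion: A = ½·95·125 = 5937.50, centroid at (176.67, 41.67).
ΣA = 24062.50 cm², ΣAx̄ = 2363020.83 cm³, ΣAȳ = 1380208.33 cm³.
x̄ = 2363020.83/24062.50 = 98.20 cm; ȳ = 1380208.33/24062.50 = 57.36 cm.

x̄ = 98.20 cm, ȳ = 57.36 cm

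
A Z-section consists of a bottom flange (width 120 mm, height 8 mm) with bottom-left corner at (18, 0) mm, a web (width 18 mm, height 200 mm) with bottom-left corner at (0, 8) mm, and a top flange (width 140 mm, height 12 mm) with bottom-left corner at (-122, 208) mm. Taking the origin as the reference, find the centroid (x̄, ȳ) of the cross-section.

bottom flange: A = 120 × 8 = 960.00, centroid at (78.00, 4.00).
web: A = 18 × 200 = 3600.00, centroid at (9.00, 108.00).
top flange: A = 140 × 12 = 1680.00, centroid at (-52.00, 214.00).
ΣA = 6240.00 mm², ΣAx̄ = 19920.00 mm³, ΣAȳ = 752160.00 mm³.
x̄ = 19920.00/6240.00 = 3.19 mm; ȳ = 752160.00/6240.00 = 120.54 mm.

x̄ = 3.19 mm, ȳ = 120.54 mm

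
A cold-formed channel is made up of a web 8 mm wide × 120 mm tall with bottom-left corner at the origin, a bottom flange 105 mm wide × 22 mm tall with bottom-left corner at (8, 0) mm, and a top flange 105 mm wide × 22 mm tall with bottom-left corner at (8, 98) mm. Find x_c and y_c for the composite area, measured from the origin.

x_c = 50.78 mm, y_c = 60.00 mm

web: A = 8 × 120 = 960.00, centroid at (4.00, 60.00).
bottom flange: A = 105 × 22 = 2310.00, centroid at (60.50, 11.00).
top flange: A = 105 × 22 = 2310.00, centroid at (60.50, 109.00).
ΣA = 5580.00 mm²
ΣAx_c = (960.00)(4.00) + (2310.00)(60.50) + (2310.00)(60.50) = 283350.00 mm³
ΣAy_c = (960.00)(60.00) + (2310.00)(11.00) + (2310.00)(109.00) = 334800.00 mm³
x_c = 283350.00 / 5580.00 = 50.78 mm
y_c = 334800.00 / 5580.00 = 60.00 mm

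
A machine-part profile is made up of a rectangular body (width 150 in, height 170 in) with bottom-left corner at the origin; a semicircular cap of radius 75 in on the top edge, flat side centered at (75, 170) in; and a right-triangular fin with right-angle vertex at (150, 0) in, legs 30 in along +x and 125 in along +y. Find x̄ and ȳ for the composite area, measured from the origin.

rectangular body: A = 150 × 170 = 25500.00, centroid at (75.00, 85.00).
semicircular top: A = ½π·75² = 8835.73, centroid at (75.00, 201.83).
triangular fin: A = ½·30·125 = 1875.00, centroid at (160.00, 41.67).
ΣA = 36210.73 in², ΣAx̄ = 2875179.70 in³, ΣAȳ = 4028948.99 in³.
x̄ = 2875179.70/36210.73 = 79.40 in; ȳ = 4028948.99/36210.73 = 111.26 in.

x̄ = 79.40 in, ȳ = 111.26 in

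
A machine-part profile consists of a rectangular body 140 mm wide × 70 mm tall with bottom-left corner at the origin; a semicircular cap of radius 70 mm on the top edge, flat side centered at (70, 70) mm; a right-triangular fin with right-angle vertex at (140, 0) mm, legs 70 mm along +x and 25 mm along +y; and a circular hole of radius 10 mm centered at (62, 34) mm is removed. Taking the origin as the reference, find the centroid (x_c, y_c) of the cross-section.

rectangular body: A = 140 × 70 = 9800.00, centroid at (70.00, 35.00).
semicircular top: A = ½π·70² = 7696.90, centroid at (70.00, 99.71).
triangular fin: A = ½·70·25 = 875.00, centroid at (163.33, 8.33).
hole: A = −π·10² = -314.16, centroid at (62.00, 34.00).
ΣA = 18057.74 mm²
ΣAx_c = (9800.00)(70.00) + (7696.90)(70.00) + (875.00)(163.33) + (-314.16)(62.00) = 1348221.93 mm³
ΣAy_c = (9800.00)(35.00) + (7696.90)(99.71) + (875.00)(8.33) + (-314.16)(34.00) = 1107060.06 mm³
x_c = 1348221.93 / 18057.74 = 74.66 mm
y_c = 1107060.06 / 18057.74 = 61.31 mm

x_c = 74.66 mm, y_c = 61.31 mm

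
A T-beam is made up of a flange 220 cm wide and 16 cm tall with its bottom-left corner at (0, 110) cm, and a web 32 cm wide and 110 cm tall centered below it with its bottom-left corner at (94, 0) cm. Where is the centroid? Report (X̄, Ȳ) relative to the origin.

X̄ = 110.00 cm, Ȳ = 86.50 cm

web: A = 32 × 110 = 3520.00, centroid at (110.00, 55.00).
flange: A = 220 × 16 = 3520.00, centroid at (110.00, 118.00).
ΣA = 7040.00 cm², ΣAX̄ = 774400.00 cm³, ΣAȲ = 608960.00 cm³.
X̄ = 774400.00/7040.00 = 110.00 cm; Ȳ = 608960.00/7040.00 = 86.50 cm.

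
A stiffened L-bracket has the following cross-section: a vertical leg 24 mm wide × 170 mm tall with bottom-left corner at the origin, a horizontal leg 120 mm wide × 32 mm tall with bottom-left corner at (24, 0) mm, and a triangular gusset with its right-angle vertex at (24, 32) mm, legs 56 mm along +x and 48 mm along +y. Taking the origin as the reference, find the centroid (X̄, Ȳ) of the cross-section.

vertical leg: A = 24 × 170 = 4080.00, centroid at (12.00, 85.00).
horizontal leg: A = 120 × 32 = 3840.00, centroid at (84.00, 16.00).
gusset: A = ½·56·48 = 1344.00, centroid at (42.67, 48.00).
ΣA = 9264.00 mm²
ΣAX̄ = (4080.00)(12.00) + (3840.00)(84.00) + (1344.00)(42.67) = 428864.00 mm³
ΣAȲ = (4080.00)(85.00) + (3840.00)(16.00) + (1344.00)(48.00) = 472752.00 mm³
X̄ = 428864.00 / 9264.00 = 46.29 mm
Ȳ = 472752.00 / 9264.00 = 51.03 mm

X̄ = 46.29 mm, Ȳ = 51.03 mm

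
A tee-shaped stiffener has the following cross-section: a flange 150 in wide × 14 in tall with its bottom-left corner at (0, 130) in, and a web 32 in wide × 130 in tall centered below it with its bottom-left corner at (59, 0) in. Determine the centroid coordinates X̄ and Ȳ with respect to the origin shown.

X̄ = 75.00 in, Ȳ = 89.15 in

web: A = 32 × 130 = 4160.00, centroid at (75.00, 65.00).
flange: A = 150 × 14 = 2100.00, centroid at (75.00, 137.00).
ΣA = 6260.00 in²
ΣAX̄ = (4160.00)(75.00) + (2100.00)(75.00) = 469500.00 in³
ΣAȲ = (4160.00)(65.00) + (2100.00)(137.00) = 558100.00 in³
X̄ = 469500.00 / 6260.00 = 75.00 in
Ȳ = 558100.00 / 6260.00 = 89.15 in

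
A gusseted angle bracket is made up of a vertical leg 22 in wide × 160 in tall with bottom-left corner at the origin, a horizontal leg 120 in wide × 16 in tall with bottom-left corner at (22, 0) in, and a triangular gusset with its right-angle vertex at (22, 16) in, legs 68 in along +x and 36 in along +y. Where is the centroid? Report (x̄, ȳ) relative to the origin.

Part | A | x̄ᵢ | ȳᵢ | A·x̄ᵢ | A·ȳᵢ
vertical leg | 3520.00 | 11.00 | 80.00 | 38720.00 | 281600.00
horizontal leg | 1920.00 | 82.00 | 8.00 | 157440.00 | 15360.00
gusset | 1224.00 | 44.67 | 28.00 | 54672.00 | 34272.00
Σ | 6664.00 |  |  | 250832.00 | 331232.00
x̄ = 250832.00 / 6664.00 = 37.64 in
ȳ = 331232.00 / 6664.00 = 49.70 in

x̄ = 37.64 in, ȳ = 49.70 in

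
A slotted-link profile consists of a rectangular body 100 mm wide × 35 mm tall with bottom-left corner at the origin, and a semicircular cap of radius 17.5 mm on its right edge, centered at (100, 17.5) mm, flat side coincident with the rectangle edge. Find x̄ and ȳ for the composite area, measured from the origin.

Part | A | x̄ᵢ | ȳᵢ | A·x̄ᵢ | A·ȳᵢ
rectangular body | 3500.00 | 50.00 | 17.50 | 175000.00 | 61250.00
semicircular end | 481.06 | 107.43 | 17.50 | 51678.55 | 8418.49
Σ | 3981.06 |  |  | 226678.55 | 69668.49
x̄ = 226678.55 / 3981.06 = 56.94 mm
ȳ = 69668.49 / 3981.06 = 17.50 mm

x̄ = 56.94 mm, ȳ = 17.50 mm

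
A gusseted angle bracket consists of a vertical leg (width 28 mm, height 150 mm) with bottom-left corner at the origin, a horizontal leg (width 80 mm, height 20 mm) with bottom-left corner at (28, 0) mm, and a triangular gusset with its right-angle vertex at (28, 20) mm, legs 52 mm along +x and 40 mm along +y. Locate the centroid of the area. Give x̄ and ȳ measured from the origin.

vertical leg: A = 28 × 150 = 4200.00, centroid at (14.00, 75.00).
horizontal leg: A = 80 × 20 = 1600.00, centroid at (68.00, 10.00).
gusset: A = ½·52·40 = 1040.00, centroid at (45.33, 33.33).
ΣA = 6840.00 mm²
ΣAx̄ = (4200.00)(14.00) + (1600.00)(68.00) + (1040.00)(45.33) = 214746.67 mm³
ΣAȳ = (4200.00)(75.00) + (1600.00)(10.00) + (1040.00)(33.33) = 365666.67 mm³
x̄ = 214746.67 / 6840.00 = 31.40 mm
ȳ = 365666.67 / 6840.00 = 53.46 mm

x̄ = 31.40 mm, ȳ = 53.46 mm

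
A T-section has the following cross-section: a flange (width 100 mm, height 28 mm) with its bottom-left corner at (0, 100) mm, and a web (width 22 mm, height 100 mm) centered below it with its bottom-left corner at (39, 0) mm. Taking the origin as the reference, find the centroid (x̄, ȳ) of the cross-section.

web: A = 22 × 100 = 2200.00, centroid at (50.00, 50.00).
flange: A = 100 × 28 = 2800.00, centroid at (50.00, 114.00).
ΣA = 5000.00 mm²
ΣAx̄ = (2200.00)(50.00) + (2800.00)(50.00) = 250000.00 mm³
ΣAȳ = (2200.00)(50.00) + (2800.00)(114.00) = 429200.00 mm³
x̄ = 250000.00 / 5000.00 = 50.00 mm
ȳ = 429200.00 / 5000.00 = 85.84 mm

x̄ = 50.00 mm, ȳ = 85.84 mm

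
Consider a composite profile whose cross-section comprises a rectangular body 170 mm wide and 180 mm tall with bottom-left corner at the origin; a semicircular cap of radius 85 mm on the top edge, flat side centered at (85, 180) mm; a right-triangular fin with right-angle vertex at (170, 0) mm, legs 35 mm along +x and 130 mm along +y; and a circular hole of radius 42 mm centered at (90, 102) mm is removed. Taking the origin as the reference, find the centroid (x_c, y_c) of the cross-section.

x_c = 89.97 mm, y_c = 122.53 mm

Part | A | x̄ᵢ | ȳᵢ | A·x̄ᵢ | A·ȳᵢ
rectangular body | 30600.00 | 85.00 | 90.00 | 2601000.00 | 2754000.00
semicircular top | 11349.00 | 85.00 | 216.08 | 964665.29 | 2452237.29
triangular fin | 2275.00 | 181.67 | 43.33 | 413291.67 | 98583.33
hole | -5541.77 | 90.00 | 102.00 | -498759.25 | -565260.48
Σ | 38682.23 |  |  | 3480197.71 | 4739560.14
x_c = 3480197.71 / 38682.23 = 89.97 mm
y_c = 4739560.14 / 38682.23 = 122.53 mm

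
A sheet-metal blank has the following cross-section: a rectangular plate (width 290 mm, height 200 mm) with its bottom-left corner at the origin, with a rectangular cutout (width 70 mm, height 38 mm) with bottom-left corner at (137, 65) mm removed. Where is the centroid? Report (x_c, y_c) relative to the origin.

x_c = 143.70 mm, y_c = 100.77 mm

plate: A = 290 × 200 = 58000.00, centroid at (145.00, 100.00).
hole: A = −(70 × 38) = -2660.00, centroid at (172.00, 84.00).
ΣA = 55340.00 mm²
ΣAx_c = (58000.00)(145.00) + (-2660.00)(172.00) = 7952480.00 mm³
ΣAy_c = (58000.00)(100.00) + (-2660.00)(84.00) = 5576560.00 mm³
x_c = 7952480.00 / 55340.00 = 143.70 mm
y_c = 5576560.00 / 55340.00 = 100.77 mm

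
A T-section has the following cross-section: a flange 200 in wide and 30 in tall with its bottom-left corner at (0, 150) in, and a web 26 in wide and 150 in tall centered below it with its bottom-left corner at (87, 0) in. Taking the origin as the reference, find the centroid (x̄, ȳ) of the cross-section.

web: A = 26 × 150 = 3900.00, centroid at (100.00, 75.00).
flange: A = 200 × 30 = 6000.00, centroid at (100.00, 165.00).
ΣA = 9900.00 in²
ΣAx̄ = (3900.00)(100.00) + (6000.00)(100.00) = 990000.00 in³
ΣAȳ = (3900.00)(75.00) + (6000.00)(165.00) = 1282500.00 in³
x̄ = 990000.00 / 9900.00 = 100.00 in
ȳ = 1282500.00 / 9900.00 = 129.55 in

x̄ = 100.00 in, ȳ = 129.55 in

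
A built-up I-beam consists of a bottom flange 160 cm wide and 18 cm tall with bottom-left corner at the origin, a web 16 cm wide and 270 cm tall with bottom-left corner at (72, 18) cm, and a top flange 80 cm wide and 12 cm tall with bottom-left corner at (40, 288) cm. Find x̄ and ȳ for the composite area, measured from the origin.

x̄ = 80.00 cm, ȳ = 118.76 cm

Part | A | x̄ᵢ | ȳᵢ | A·x̄ᵢ | A·ȳᵢ
bottom flange | 2880.00 | 80.00 | 9.00 | 230400.00 | 25920.00
web | 4320.00 | 80.00 | 153.00 | 345600.00 | 660960.00
top flange | 960.00 | 80.00 | 294.00 | 76800.00 | 282240.00
Σ | 8160.00 |  |  | 652800.00 | 969120.00
x̄ = 652800.00 / 8160.00 = 80.00 cm
ȳ = 969120.00 / 8160.00 = 118.76 cm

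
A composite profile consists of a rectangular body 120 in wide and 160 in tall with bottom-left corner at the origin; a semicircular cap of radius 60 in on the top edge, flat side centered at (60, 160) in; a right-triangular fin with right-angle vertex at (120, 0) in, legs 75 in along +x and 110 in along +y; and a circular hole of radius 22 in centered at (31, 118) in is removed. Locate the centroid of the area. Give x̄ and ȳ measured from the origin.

x̄ = 74.37 in, ȳ = 93.11 in

rectangular body: A = 120 × 160 = 19200.00, centroid at (60.00, 80.00).
semicircular top: A = ½π·60² = 5654.87, centroid at (60.00, 185.46).
triangular fin: A = ½·75·110 = 4125.00, centroid at (145.00, 36.67).
hole: A = −π·22² = -1520.53, centroid at (31.00, 118.00).
ΣA = 27459.34 in²
ΣAx̄ = (19200.00)(60.00) + (5654.87)(60.00) + (4125.00)(145.00) + (-1520.53)(31.00) = 2042280.55 in³
ΣAȳ = (19200.00)(80.00) + (5654.87)(185.46) + (4125.00)(36.67) + (-1520.53)(118.00) = 2556606.04 in³
x̄ = 2042280.55 / 27459.34 = 74.37 in
ȳ = 2556606.04 / 27459.34 = 93.11 in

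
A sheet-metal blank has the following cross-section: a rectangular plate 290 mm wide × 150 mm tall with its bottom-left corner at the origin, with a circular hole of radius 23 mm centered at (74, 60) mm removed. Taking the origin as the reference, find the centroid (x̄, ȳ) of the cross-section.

x̄ = 147.82 mm, ȳ = 75.60 mm

plate: A = 290 × 150 = 43500.00, centroid at (145.00, 75.00).
hole: A = −π·23² = -1661.90, centroid at (74.00, 60.00).
ΣA = 41838.10 mm², ΣAx̄ = 6184519.21 mm³, ΣAȳ = 3162785.85 mm³.
x̄ = 6184519.21/41838.10 = 147.82 mm; ȳ = 3162785.85/41838.10 = 75.60 mm.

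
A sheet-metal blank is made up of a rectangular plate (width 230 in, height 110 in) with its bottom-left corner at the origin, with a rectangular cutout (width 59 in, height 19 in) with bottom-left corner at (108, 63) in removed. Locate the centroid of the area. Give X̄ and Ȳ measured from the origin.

X̄ = 113.96 in, Ȳ = 54.19 in

plate: A = 230 × 110 = 25300.00, centroid at (115.00, 55.00).
hole: A = −(59 × 19) = -1121.00, centroid at (137.50, 72.50).
ΣA = 24179.00 in², ΣAX̄ = 2755362.50 in³, ΣAȲ = 1310227.50 in³.
X̄ = 2755362.50/24179.00 = 113.96 in; Ȳ = 1310227.50/24179.00 = 54.19 in.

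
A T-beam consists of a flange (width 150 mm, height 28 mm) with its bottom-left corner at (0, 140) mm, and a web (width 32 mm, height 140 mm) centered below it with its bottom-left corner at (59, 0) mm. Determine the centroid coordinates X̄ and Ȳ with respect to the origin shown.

X̄ = 75.00 mm, Ȳ = 110.65 mm

web: A = 32 × 140 = 4480.00, centroid at (75.00, 70.00).
flange: A = 150 × 28 = 4200.00, centroid at (75.00, 154.00).
ΣA = 8680.00 mm², ΣAX̄ = 651000.00 mm³, ΣAȲ = 960400.00 mm³.
X̄ = 651000.00/8680.00 = 75.00 mm; Ȳ = 960400.00/8680.00 = 110.65 mm.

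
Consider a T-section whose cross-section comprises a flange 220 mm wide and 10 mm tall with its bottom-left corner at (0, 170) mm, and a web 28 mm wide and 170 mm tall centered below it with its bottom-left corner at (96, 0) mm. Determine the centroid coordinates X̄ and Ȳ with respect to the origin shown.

web: A = 28 × 170 = 4760.00, centroid at (110.00, 85.00).
flange: A = 220 × 10 = 2200.00, centroid at (110.00, 175.00).
ΣA = 6960.00 mm²
ΣAX̄ = (4760.00)(110.00) + (2200.00)(110.00) = 765600.00 mm³
ΣAȲ = (4760.00)(85.00) + (2200.00)(175.00) = 789600.00 mm³
X̄ = 765600.00 / 6960.00 = 110.00 mm
Ȳ = 789600.00 / 6960.00 = 113.45 mm

X̄ = 110.00 mm, Ȳ = 113.45 mm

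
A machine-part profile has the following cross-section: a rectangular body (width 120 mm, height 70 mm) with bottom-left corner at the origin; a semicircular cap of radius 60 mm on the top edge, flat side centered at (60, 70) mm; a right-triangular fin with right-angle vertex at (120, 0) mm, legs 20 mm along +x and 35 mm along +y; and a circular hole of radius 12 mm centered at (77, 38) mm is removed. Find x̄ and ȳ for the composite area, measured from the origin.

x̄ = 61.12 mm, ȳ = 58.82 mm

Part | A | x̄ᵢ | ȳᵢ | A·x̄ᵢ | A·ȳᵢ
rectangular body | 8400.00 | 60.00 | 35.00 | 504000.00 | 294000.00
semicircular top | 5654.87 | 60.00 | 95.46 | 339292.01 | 539840.67
triangular fin | 350.00 | 126.67 | 11.67 | 44333.33 | 4083.33
hole | -452.39 | 77.00 | 38.00 | -34833.98 | -17190.80
Σ | 13952.48 |  |  | 852791.36 | 820733.21
x̄ = 852791.36 / 13952.48 = 61.12 mm
ȳ = 820733.21 / 13952.48 = 58.82 mm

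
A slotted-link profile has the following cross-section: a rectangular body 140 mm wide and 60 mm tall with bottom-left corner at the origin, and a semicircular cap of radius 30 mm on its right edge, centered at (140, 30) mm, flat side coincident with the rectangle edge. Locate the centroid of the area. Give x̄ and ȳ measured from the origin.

Part | A | x̄ᵢ | ȳᵢ | A·x̄ᵢ | A·ȳᵢ
rectangular body | 8400.00 | 70.00 | 30.00 | 588000.00 | 252000.00
semicircular end | 1413.72 | 152.73 | 30.00 | 215920.34 | 42411.50
Σ | 9813.72 |  |  | 803920.34 | 294411.50
x̄ = 803920.34 / 9813.72 = 81.92 mm
ȳ = 294411.50 / 9813.72 = 30.00 mm

x̄ = 81.92 mm, ȳ = 30.00 mm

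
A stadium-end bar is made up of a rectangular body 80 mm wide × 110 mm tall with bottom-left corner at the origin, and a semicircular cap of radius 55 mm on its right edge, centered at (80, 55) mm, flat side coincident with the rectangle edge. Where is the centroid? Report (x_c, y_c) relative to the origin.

x_c = 62.21 mm, y_c = 55.00 mm

rectangular body: A = 80 × 110 = 8800.00, centroid at (40.00, 55.00).
semicircular end: A = ½π·55² = 4751.66, centroid at (103.34, 55.00).
ΣA = 13551.66 mm², ΣAx_c = 843049.38 mm³, ΣAy_c = 745341.24 mm³.
x_c = 843049.38/13551.66 = 62.21 mm; y_c = 745341.24/13551.66 = 55.00 mm.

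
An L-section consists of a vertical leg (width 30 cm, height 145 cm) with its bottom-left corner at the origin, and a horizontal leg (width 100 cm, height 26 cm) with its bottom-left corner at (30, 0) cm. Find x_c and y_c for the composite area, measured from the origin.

Part | A | x̄ᵢ | ȳᵢ | A·x̄ᵢ | A·ȳᵢ
vertical leg | 4350.00 | 15.00 | 72.50 | 65250.00 | 315375.00
horizontal leg | 2600.00 | 80.00 | 13.00 | 208000.00 | 33800.00
Σ | 6950.00 |  |  | 273250.00 | 349175.00
x_c = 273250.00 / 6950.00 = 39.32 cm
y_c = 349175.00 / 6950.00 = 50.24 cm

x_c = 39.32 cm, y_c = 50.24 cm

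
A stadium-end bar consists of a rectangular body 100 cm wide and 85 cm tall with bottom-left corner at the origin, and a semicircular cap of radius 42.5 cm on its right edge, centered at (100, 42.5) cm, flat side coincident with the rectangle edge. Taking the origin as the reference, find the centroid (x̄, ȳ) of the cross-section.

x̄ = 67.03 cm, ȳ = 42.50 cm

Part | A | x̄ᵢ | ȳᵢ | A·x̄ᵢ | A·ȳᵢ
rectangular body | 8500.00 | 50.00 | 42.50 | 425000.00 | 361250.00
semicircular end | 2837.25 | 118.04 | 42.50 | 334902.17 | 120583.16
Σ | 11337.25 |  |  | 759902.17 | 481833.16
x̄ = 759902.17 / 11337.25 = 67.03 cm
ȳ = 481833.16 / 11337.25 = 42.50 cm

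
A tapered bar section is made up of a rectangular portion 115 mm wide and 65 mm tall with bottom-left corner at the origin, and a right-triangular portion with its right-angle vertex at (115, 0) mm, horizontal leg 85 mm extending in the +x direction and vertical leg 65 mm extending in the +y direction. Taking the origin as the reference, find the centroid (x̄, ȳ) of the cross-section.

Part | A | x̄ᵢ | ȳᵢ | A·x̄ᵢ | A·ȳᵢ
rectangular portion | 7475.00 | 57.50 | 32.50 | 429812.50 | 242937.50
triangular portion | 2762.50 | 143.33 | 21.67 | 395958.33 | 59854.17
Σ | 10237.50 |  |  | 825770.83 | 302791.67
x̄ = 825770.83 / 10237.50 = 80.66 mm
ȳ = 302791.67 / 10237.50 = 29.58 mm

x̄ = 80.66 mm, ȳ = 29.58 mm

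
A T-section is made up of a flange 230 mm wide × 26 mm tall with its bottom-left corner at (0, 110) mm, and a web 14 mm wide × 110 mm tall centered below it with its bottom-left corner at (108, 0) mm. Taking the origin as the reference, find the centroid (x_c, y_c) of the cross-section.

x_c = 115.00 mm, y_c = 109.07 mm

web: A = 14 × 110 = 1540.00, centroid at (115.00, 55.00).
flange: A = 230 × 26 = 5980.00, centroid at (115.00, 123.00).
ΣA = 7520.00 mm²
ΣAx_c = (1540.00)(115.00) + (5980.00)(115.00) = 864800.00 mm³
ΣAy_c = (1540.00)(55.00) + (5980.00)(123.00) = 820240.00 mm³
x_c = 864800.00 / 7520.00 = 115.00 mm
y_c = 820240.00 / 7520.00 = 109.07 mm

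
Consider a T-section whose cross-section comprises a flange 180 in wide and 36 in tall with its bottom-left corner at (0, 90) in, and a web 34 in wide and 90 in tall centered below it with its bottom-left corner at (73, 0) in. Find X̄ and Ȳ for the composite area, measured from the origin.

Part | A | x̄ᵢ | ȳᵢ | A·x̄ᵢ | A·ȳᵢ
web | 3060.00 | 90.00 | 45.00 | 275400.00 | 137700.00
flange | 6480.00 | 90.00 | 108.00 | 583200.00 | 699840.00
Σ | 9540.00 |  |  | 858600.00 | 837540.00
X̄ = 858600.00 / 9540.00 = 90.00 in
Ȳ = 837540.00 / 9540.00 = 87.79 in

X̄ = 90.00 in, Ȳ = 87.79 in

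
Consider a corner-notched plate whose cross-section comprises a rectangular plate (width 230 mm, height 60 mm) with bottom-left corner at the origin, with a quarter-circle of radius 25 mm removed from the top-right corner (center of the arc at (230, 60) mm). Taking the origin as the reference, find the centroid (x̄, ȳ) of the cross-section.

x̄ = 111.15 mm, ȳ = 29.28 mm

plate: A = 230 × 60 = 13800.00, centroid at (115.00, 30.00).
removed quarter-circle: A = −¼π·25² = -490.87, centroid at (219.39, 49.39).
ΣA = 13309.13 mm², ΣAx̄ = 1479307.35 mm³, ΣAȳ = 389755.90 mm³.
x̄ = 1479307.35/13309.13 = 111.15 mm; ȳ = 389755.90/13309.13 = 29.28 mm.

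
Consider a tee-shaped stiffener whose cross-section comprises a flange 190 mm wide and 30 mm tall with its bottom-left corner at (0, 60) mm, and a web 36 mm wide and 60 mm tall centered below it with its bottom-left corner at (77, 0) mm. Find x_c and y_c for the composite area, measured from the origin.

web: A = 36 × 60 = 2160.00, centroid at (95.00, 30.00).
flange: A = 190 × 30 = 5700.00, centroid at (95.00, 75.00).
ΣA = 7860.00 mm², ΣAx_c = 746700.00 mm³, ΣAy_c = 492300.00 mm³.
x_c = 746700.00/7860.00 = 95.00 mm; y_c = 492300.00/7860.00 = 62.63 mm.

x_c = 95.00 mm, y_c = 62.63 mm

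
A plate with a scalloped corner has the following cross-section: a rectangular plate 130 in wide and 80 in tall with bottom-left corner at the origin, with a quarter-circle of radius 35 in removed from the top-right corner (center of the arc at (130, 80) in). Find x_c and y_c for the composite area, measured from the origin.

plate: A = 130 × 80 = 10400.00, centroid at (65.00, 40.00).
removed quarter-circle: A = −¼π·35² = -962.11, centroid at (115.15, 65.15).
ΣA = 9437.89 in²
ΣAx_c = (10400.00)(65.00) + (-962.11)(115.15) = 565217.01 in³
ΣAy_c = (10400.00)(40.00) + (-962.11)(65.15) = 353322.65 in³
x_c = 565217.01 / 9437.89 = 59.89 in
y_c = 353322.65 / 9437.89 = 37.44 in

x_c = 59.89 in, y_c = 37.44 in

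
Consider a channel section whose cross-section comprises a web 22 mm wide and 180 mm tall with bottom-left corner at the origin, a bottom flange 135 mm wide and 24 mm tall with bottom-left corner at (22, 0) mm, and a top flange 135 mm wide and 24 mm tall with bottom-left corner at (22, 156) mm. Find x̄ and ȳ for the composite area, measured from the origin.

web: A = 22 × 180 = 3960.00, centroid at (11.00, 90.00).
bottom flange: A = 135 × 24 = 3240.00, centroid at (89.50, 12.00).
top flange: A = 135 × 24 = 3240.00, centroid at (89.50, 168.00).
ΣA = 10440.00 mm²
ΣAx̄ = (3960.00)(11.00) + (3240.00)(89.50) + (3240.00)(89.50) = 623520.00 mm³
ΣAȳ = (3960.00)(90.00) + (3240.00)(12.00) + (3240.00)(168.00) = 939600.00 mm³
x̄ = 623520.00 / 10440.00 = 59.72 mm
ȳ = 939600.00 / 10440.00 = 90.00 mm

x̄ = 59.72 mm, ȳ = 90.00 mm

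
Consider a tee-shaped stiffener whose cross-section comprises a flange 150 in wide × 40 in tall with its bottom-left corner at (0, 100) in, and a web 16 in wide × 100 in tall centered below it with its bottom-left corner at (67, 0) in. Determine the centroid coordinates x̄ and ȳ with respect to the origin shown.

web: A = 16 × 100 = 1600.00, centroid at (75.00, 50.00).
flange: A = 150 × 40 = 6000.00, centroid at (75.00, 120.00).
ΣA = 7600.00 in², ΣAx̄ = 570000.00 in³, ΣAȳ = 800000.00 in³.
x̄ = 570000.00/7600.00 = 75.00 in; ȳ = 800000.00/7600.00 = 105.26 in.

x̄ = 75.00 in, ȳ = 105.26 in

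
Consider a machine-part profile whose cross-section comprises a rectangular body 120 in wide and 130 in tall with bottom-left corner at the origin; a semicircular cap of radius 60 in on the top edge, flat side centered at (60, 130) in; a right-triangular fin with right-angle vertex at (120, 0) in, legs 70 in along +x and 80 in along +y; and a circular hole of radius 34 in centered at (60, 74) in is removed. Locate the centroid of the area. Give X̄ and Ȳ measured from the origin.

X̄ = 71.42 in, Ȳ = 83.19 in

rectangular body: A = 120 × 130 = 15600.00, centroid at (60.00, 65.00).
semicircular top: A = ½π·60² = 5654.87, centroid at (60.00, 155.46).
triangular fin: A = ½·70·80 = 2800.00, centroid at (143.33, 26.67).
hole: A = −π·34² = -3631.68, centroid at (60.00, 74.00).
ΣA = 20423.19 in², ΣAX̄ = 1458724.47 in³, ΣAȲ = 1699054.95 in³.
X̄ = 1458724.47/20423.19 = 71.42 in; Ȳ = 1699054.95/20423.19 = 83.19 in.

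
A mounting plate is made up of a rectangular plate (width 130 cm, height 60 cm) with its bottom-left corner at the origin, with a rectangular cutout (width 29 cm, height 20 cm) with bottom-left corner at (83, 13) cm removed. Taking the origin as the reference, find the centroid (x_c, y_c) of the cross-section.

x_c = 62.39 cm, y_c = 30.56 cm

plate: A = 130 × 60 = 7800.00, centroid at (65.00, 30.00).
hole: A = −(29 × 20) = -580.00, centroid at (97.50, 23.00).
ΣA = 7220.00 cm², ΣAx_c = 450450.00 cm³, ΣAy_c = 220660.00 cm³.
x_c = 450450.00/7220.00 = 62.39 cm; y_c = 220660.00/7220.00 = 30.56 cm.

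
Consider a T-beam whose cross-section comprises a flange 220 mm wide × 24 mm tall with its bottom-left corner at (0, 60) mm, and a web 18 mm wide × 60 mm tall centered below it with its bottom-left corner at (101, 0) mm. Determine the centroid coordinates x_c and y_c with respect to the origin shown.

x_c = 110.00 mm, y_c = 64.87 mm

Part | A | x̄ᵢ | ȳᵢ | A·x̄ᵢ | A·ȳᵢ
web | 1080.00 | 110.00 | 30.00 | 118800.00 | 32400.00
flange | 5280.00 | 110.00 | 72.00 | 580800.00 | 380160.00
Σ | 6360.00 |  |  | 699600.00 | 412560.00
x_c = 699600.00 / 6360.00 = 110.00 mm
y_c = 412560.00 / 6360.00 = 64.87 mm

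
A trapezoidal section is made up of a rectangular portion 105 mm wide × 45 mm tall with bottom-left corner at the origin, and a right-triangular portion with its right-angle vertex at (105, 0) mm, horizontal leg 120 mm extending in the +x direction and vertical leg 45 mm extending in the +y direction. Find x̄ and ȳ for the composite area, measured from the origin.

x̄ = 86.14 mm, ȳ = 19.77 mm

Part | A | x̄ᵢ | ȳᵢ | A·x̄ᵢ | A·ȳᵢ
rectangular portion | 4725.00 | 52.50 | 22.50 | 248062.50 | 106312.50
triangular portion | 2700.00 | 145.00 | 15.00 | 391500.00 | 40500.00
Σ | 7425.00 |  |  | 639562.50 | 146812.50
x̄ = 639562.50 / 7425.00 = 86.14 mm
ȳ = 146812.50 / 7425.00 = 19.77 mm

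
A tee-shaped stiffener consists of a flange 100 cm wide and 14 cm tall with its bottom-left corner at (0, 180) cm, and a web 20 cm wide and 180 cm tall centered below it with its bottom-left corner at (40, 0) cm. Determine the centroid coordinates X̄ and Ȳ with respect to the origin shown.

web: A = 20 × 180 = 3600.00, centroid at (50.00, 90.00).
flange: A = 100 × 14 = 1400.00, centroid at (50.00, 187.00).
ΣA = 5000.00 cm², ΣAX̄ = 250000.00 cm³, ΣAȲ = 585800.00 cm³.
X̄ = 250000.00/5000.00 = 50.00 cm; Ȳ = 585800.00/5000.00 = 117.16 cm.

X̄ = 50.00 cm, Ȳ = 117.16 cm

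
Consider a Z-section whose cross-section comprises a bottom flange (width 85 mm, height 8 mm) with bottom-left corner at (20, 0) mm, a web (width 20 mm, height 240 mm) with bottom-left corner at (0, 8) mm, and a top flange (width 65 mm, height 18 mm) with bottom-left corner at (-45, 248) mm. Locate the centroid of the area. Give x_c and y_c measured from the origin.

Part | A | x̄ᵢ | ȳᵢ | A·x̄ᵢ | A·ȳᵢ
bottom flange | 680.00 | 62.50 | 4.00 | 42500.00 | 2720.00
web | 4800.00 | 10.00 | 128.00 | 48000.00 | 614400.00
top flange | 1170.00 | -12.50 | 257.00 | -14625.00 | 300690.00
Σ | 6650.00 |  |  | 75875.00 | 917810.00
x_c = 75875.00 / 6650.00 = 11.41 mm
y_c = 917810.00 / 6650.00 = 138.02 mm

x_c = 11.41 mm, y_c = 138.02 mm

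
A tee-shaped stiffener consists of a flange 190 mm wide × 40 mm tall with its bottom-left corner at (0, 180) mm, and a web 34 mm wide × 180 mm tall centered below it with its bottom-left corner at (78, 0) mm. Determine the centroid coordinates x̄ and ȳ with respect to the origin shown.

web: A = 34 × 180 = 6120.00, centroid at (95.00, 90.00).
flange: A = 190 × 40 = 7600.00, centroid at (95.00, 200.00).
ΣA = 13720.00 mm², ΣAx̄ = 1303400.00 mm³, ΣAȳ = 2070800.00 mm³.
x̄ = 1303400.00/13720.00 = 95.00 mm; ȳ = 2070800.00/13720.00 = 150.93 mm.

x̄ = 95.00 mm, ȳ = 150.93 mm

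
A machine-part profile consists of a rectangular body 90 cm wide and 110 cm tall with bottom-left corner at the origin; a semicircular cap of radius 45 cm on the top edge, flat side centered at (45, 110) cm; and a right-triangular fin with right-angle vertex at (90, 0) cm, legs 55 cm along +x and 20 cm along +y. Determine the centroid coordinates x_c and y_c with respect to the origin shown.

rectangular body: A = 90 × 110 = 9900.00, centroid at (45.00, 55.00).
semicircular top: A = ½π·45² = 3180.86, centroid at (45.00, 129.10).
triangular fin: A = ½·55·20 = 550.00, centroid at (108.33, 6.67).
ΣA = 13630.86 cm², ΣAx_c = 648222.15 cm³, ΣAy_c = 958811.55 cm³.
x_c = 648222.15/13630.86 = 47.56 cm; y_c = 958811.55/13630.86 = 70.34 cm.

x_c = 47.56 cm, y_c = 70.34 cm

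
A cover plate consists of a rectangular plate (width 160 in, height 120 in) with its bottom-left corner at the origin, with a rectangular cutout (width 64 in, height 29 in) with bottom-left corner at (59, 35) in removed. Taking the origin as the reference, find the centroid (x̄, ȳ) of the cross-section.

Part | A | x̄ᵢ | ȳᵢ | A·x̄ᵢ | A·ȳᵢ
plate | 19200.00 | 80.00 | 60.00 | 1536000.00 | 1152000.00
hole | -1856.00 | 91.00 | 49.50 | -168896.00 | -91872.00
Σ | 17344.00 |  |  | 1367104.00 | 1060128.00
x̄ = 1367104.00 / 17344.00 = 78.82 in
ȳ = 1060128.00 / 17344.00 = 61.12 in

x̄ = 78.82 in, ȳ = 61.12 in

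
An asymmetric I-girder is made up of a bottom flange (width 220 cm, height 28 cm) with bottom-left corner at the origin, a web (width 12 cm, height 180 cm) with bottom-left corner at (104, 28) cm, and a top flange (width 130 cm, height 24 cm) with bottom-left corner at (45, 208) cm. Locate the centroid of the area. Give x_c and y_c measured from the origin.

x_c = 110.00 cm, y_c = 89.82 cm

bottom flange: A = 220 × 28 = 6160.00, centroid at (110.00, 14.00).
web: A = 12 × 180 = 2160.00, centroid at (110.00, 118.00).
top flange: A = 130 × 24 = 3120.00, centroid at (110.00, 220.00).
ΣA = 11440.00 cm², ΣAx_c = 1258400.00 cm³, ΣAy_c = 1027520.00 cm³.
x_c = 1258400.00/11440.00 = 110.00 cm; y_c = 1027520.00/11440.00 = 89.82 cm.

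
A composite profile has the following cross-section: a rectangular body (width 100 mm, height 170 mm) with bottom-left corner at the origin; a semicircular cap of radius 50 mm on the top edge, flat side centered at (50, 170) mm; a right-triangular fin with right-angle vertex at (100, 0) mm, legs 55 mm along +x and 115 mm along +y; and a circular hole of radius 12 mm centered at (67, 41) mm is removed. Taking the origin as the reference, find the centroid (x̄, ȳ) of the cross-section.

rectangular body: A = 100 × 170 = 17000.00, centroid at (50.00, 85.00).
semicircular top: A = ½π·50² = 3926.99, centroid at (50.00, 191.22).
triangular fin: A = ½·55·115 = 3162.50, centroid at (118.33, 38.33).
hole: A = −π·12² = -452.39, centroid at (67.00, 41.00).
ΣA = 23637.10 mm²
ΣAx̄ = (17000.00)(50.00) + (3926.99)(50.00) + (3162.50)(118.33) + (-452.39)(67.00) = 1390268.62 mm³
ΣAȳ = (17000.00)(85.00) + (3926.99)(191.22) + (3162.50)(38.33) + (-452.39)(41.00) = 2298602.98 mm³
x̄ = 1390268.62 / 23637.10 = 58.82 mm
ȳ = 2298602.98 / 23637.10 = 97.25 mm

x̄ = 58.82 mm, ȳ = 97.25 mm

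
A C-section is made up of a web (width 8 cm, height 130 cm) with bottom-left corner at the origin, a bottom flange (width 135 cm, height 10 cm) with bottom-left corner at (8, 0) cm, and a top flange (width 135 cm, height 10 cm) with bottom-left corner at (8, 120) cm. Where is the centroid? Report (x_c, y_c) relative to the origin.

x_c = 55.62 cm, y_c = 65.00 cm

Part | A | x̄ᵢ | ȳᵢ | A·x̄ᵢ | A·ȳᵢ
web | 1040.00 | 4.00 | 65.00 | 4160.00 | 67600.00
bottom flange | 1350.00 | 75.50 | 5.00 | 101925.00 | 6750.00
top flange | 1350.00 | 75.50 | 125.00 | 101925.00 | 168750.00
Σ | 3740.00 |  |  | 208010.00 | 243100.00
x_c = 208010.00 / 3740.00 = 55.62 cm
y_c = 243100.00 / 3740.00 = 65.00 cm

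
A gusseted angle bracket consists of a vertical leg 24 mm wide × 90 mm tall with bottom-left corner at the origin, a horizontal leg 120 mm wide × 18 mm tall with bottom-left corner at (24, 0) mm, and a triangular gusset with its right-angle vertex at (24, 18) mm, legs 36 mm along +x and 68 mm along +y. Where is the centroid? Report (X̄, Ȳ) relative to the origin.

X̄ = 45.35 mm, Ȳ = 30.02 mm

vertical leg: A = 24 × 90 = 2160.00, centroid at (12.00, 45.00).
horizontal leg: A = 120 × 18 = 2160.00, centroid at (84.00, 9.00).
gusset: A = ½·36·68 = 1224.00, centroid at (36.00, 40.67).
ΣA = 5544.00 mm², ΣAX̄ = 251424.00 mm³, ΣAȲ = 166416.00 mm³.
X̄ = 251424.00/5544.00 = 45.35 mm; Ȳ = 166416.00/5544.00 = 30.02 mm.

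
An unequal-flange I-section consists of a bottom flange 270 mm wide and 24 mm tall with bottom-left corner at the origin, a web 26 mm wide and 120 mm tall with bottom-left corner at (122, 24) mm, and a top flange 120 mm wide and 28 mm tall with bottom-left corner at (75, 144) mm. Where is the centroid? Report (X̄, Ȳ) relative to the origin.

bottom flange: A = 270 × 24 = 6480.00, centroid at (135.00, 12.00).
web: A = 26 × 120 = 3120.00, centroid at (135.00, 84.00).
top flange: A = 120 × 28 = 3360.00, centroid at (135.00, 158.00).
ΣA = 12960.00 mm²
ΣAX̄ = (6480.00)(135.00) + (3120.00)(135.00) + (3360.00)(135.00) = 1749600.00 mm³
ΣAȲ = (6480.00)(12.00) + (3120.00)(84.00) + (3360.00)(158.00) = 870720.00 mm³
X̄ = 1749600.00 / 12960.00 = 135.00 mm
Ȳ = 870720.00 / 12960.00 = 67.19 mm

X̄ = 135.00 mm, Ȳ = 67.19 mm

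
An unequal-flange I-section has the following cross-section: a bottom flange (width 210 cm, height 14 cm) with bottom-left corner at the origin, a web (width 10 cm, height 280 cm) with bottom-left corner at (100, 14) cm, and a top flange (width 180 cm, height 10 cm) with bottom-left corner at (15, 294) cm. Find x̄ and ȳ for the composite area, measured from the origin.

x̄ = 105.00 cm, ȳ = 131.30 cm

bottom flange: A = 210 × 14 = 2940.00, centroid at (105.00, 7.00).
web: A = 10 × 280 = 2800.00, centroid at (105.00, 154.00).
top flange: A = 180 × 10 = 1800.00, centroid at (105.00, 299.00).
ΣA = 7540.00 cm²
ΣAx̄ = (2940.00)(105.00) + (2800.00)(105.00) + (1800.00)(105.00) = 791700.00 cm³
ΣAȳ = (2940.00)(7.00) + (2800.00)(154.00) + (1800.00)(299.00) = 989980.00 cm³
x̄ = 791700.00 / 7540.00 = 105.00 cm
ȳ = 989980.00 / 7540.00 = 131.30 cm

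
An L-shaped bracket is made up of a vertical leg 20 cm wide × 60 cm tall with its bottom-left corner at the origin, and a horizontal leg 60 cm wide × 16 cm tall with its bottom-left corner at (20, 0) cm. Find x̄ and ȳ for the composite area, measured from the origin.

x̄ = 27.78 cm, ȳ = 20.22 cm

Part | A | x̄ᵢ | ȳᵢ | A·x̄ᵢ | A·ȳᵢ
vertical leg | 1200.00 | 10.00 | 30.00 | 12000.00 | 36000.00
horizontal leg | 960.00 | 50.00 | 8.00 | 48000.00 | 7680.00
Σ | 2160.00 |  |  | 60000.00 | 43680.00
x̄ = 60000.00 / 2160.00 = 27.78 cm
ȳ = 43680.00 / 2160.00 = 20.22 cm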